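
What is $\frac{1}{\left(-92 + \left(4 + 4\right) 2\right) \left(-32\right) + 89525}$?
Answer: $\frac{1}{91957} \approx 1.0875 \cdot 10^{-5}$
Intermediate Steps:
$\frac{1}{\left(-92 + \left(4 + 4\right) 2\right) \left(-32\right) + 89525} = \frac{1}{\left(-92 + 8 \cdot 2\right) \left(-32\right) + 89525} = \frac{1}{\left(-92 + 16\right) \left(-32\right) + 89525} = \frac{1}{\left(-76\right) \left(-32\right) + 89525} = \frac{1}{2432 + 89525} = \frac{1}{91957}$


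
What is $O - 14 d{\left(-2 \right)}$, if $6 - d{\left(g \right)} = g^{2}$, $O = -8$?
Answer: $-36$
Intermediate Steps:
$d{\left(g \right)} = 6 - g^{2}$
$O - 14 d{\left(-2 \right)} = -8 - 14 \left(6 - \left(-2\right)^{2}\right) = -8 - 14 \left(6 - 4\right) = -8 - 28 = -36$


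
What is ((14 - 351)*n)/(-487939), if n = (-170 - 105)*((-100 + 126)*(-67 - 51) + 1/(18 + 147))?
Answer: 852979015/1463817 ≈ 582.71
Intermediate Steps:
n = 2531095/3 (n = -275*(26*(-118) + 1/165) = -275*(-3068 + 1/165) = -275*(-506219/165) = 2531095/3 ≈ 8.4370e+5)
((14 - 351)*n)/(-487939) = ((14 - 351)*(2531095/3))/(-487939) = -337*2531095/3*(-1/487939) = -852979015/3*(-1/487939) = 852979015/1463817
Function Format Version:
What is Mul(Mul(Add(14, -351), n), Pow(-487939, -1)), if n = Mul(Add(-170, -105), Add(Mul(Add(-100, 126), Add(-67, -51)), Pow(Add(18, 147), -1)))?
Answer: Rational(852979015, 1463817) ≈ 582.71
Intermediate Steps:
n = Rational(2531095, 3) (n = Mul(-275, Add(Mul(26, -118), Pow(165, -1))) = Mul(-275, Add(-3068, Rational(1, 165))) = Mul(-275, Rational(-506219, 165)) = Rational(2531095, 3) ≈ 8.4370e+5)
Mul(Mul(Add(14, -351), n), Pow(-487939, -1)) = Mul(Mul(Add(14, -351), Rational(2531095, 3)), Pow(-487939, -1)) = Mul(Mul(-337, Rational(2531095, 3)), Rational(-1, 487939)) = Mul(Rational(-852979015, 3), Rational(-1, 487939)) = Rational(852979015, 1463817)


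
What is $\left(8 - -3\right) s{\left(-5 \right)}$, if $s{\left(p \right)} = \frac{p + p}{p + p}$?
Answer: $11$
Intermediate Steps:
$s{\left(p \right)} = 1$ ($s{\left(p \right)} = \frac{2 p}{2 p} = 2 p \frac{1}{2 p} = 1$)
$\left(8 - -3\right) s{\left(-5 \right)} = \left(8 - -3\right) 1 = \left(8 + 3\right) 1 = 11 \cdot 1 = 11$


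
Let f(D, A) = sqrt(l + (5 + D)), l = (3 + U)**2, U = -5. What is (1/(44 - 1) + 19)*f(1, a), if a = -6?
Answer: 818*sqrt(10)/43 ≈ 60.157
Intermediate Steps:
l = 4 (l = (3 - 5)**2 = (-2)**2 = 4)
f(D, A) = sqrt(9 + D) (f(D, A) = sqrt(4 + (5 + D)) = sqrt(9 + D))
(1/(44 - 1) + 19)*f(1, a) = (1/(44 - 1) + 19)*sqrt(9 + 1) = (1/43 + 19)*sqrt(10) = 818*sqrt(10)/43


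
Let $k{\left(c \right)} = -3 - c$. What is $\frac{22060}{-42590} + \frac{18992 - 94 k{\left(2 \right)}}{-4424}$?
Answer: $- \frac{46324001}{9420908} \approx -4.9171$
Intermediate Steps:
$\frac{22060}{-42590} + \frac{18992 - 94 k{\left(2 \right)}}{-4424} = \frac{22060}{-42590} + \frac{18992 - 94 \left(-3 - 2\right)}{-4424} = 22060 \left(- \frac{1}{42590}\right) + \left(18992 - 94 \left(-3 - 2\right)\right) \left(- \frac{1}{4424}\right) = - \frac{2206}{4259} + \left(18992 - -470\right) \left(- \frac{1}{4424}\right) = - \frac{2206}{4259} + \left(18992 + 470\right) \left(- \frac{1}{4424}\right) = - \frac{2206}{4259} + 19462 \left(- \frac{1}{4424}\right) = - \frac{2206}{4259} - \frac{9731}{2212} = - \frac{46324001}{9420908}$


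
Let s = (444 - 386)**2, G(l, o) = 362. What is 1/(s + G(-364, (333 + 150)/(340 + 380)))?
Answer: 1/3726 ≈ 0.00026838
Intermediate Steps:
s = 3364 (s = 58**2 = 3364)
1/(s + G(-364, (333 + 150)/(340 + 380))) = 1/(3364 + 362) = 1/3726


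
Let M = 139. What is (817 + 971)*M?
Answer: 248532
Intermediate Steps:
(817 + 971)*M = (817 + 971)*139 = 1788*139 = 248532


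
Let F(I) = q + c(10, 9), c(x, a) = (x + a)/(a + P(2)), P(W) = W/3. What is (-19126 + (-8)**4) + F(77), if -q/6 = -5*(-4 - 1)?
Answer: -440163/29 ≈ -15178.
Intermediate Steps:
P(W) = W/3 (P(W) = W*(1/3) = W/3)
q = -150 (q = -(-30)*(-4 - 1) = -(-30)*(-5) = -6*25 = -150)
c(x, a) = (a + x)/(2/3 + a) (c(x, a) = (x + a)/(a + (1/3)*2) = (a + x)/(a + 2/3) = (a + x)/(2/3 + a))
F(I) = -4293/29 (F(I) = -150 + 3*(9 + 10)/(2 + 3*9) = -150 + 3*19/(2 + 27) = -150 + 3*19/29 = -150 + 3*(1/29)*19 = -150 + 57/29 = -4293/29)
(-19126 + (-8)**4) + F(77) = (-19126 + (-8)**4) - 4293/29 = (-19126 + 4096) - 4293/29 = -15030 - 4293/29 = -440163/29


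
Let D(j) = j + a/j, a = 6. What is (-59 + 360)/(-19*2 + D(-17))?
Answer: -5117/941 ≈ -5.4378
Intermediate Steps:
D(j) = j + 6/j
(-59 + 360)/(-19*2 + D(-17)) = (-59 + 360)/(-19*2 + (-17 + 6/(-17))) = 301/(-38 + (-17 + 6*(-1/17))) = 301/(-38 + (-17 - 6/17)) = 301/(-38 - 295/17) = 301/(-941/17) = 301*(-17/941) = -5117/941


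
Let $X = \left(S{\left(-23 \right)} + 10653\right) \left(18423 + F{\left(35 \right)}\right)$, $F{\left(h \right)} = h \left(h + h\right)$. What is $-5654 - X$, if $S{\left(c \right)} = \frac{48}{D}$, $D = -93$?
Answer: $- \frac{6893003445}{31} \approx -2.2235 \cdot 10^{8}$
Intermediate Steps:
$F{\left(h \right)} = 2 h^{2}$ ($F{\left(h \right)} = h 2 h = 2 h^{2}$)
$S{\left(c \right)} = - \frac{16}{31}$ ($S{\left(c \right)} = \frac{48}{-93} = 48 \left(- \frac{1}{93}\right) = - \frac{16}{31}$)
$X = \frac{6892828171}{31}$ ($X = \left(- \frac{16}{31} + 10653\right) \left(18423 + 2 \cdot 35^{2}\right) = \frac{330227 \left(18423 + 2 \cdot 1225\right)}{31} = \frac{330227 \left(18423 + 2450\right)}{31} = \frac{330227}{31} \cdot 20873 = \frac{6892828171}{31} \approx 2.2235 \cdot 10^{8}$)
$-5654 - X = -5654 - \frac{6892828171}{31} = - \frac{6893003445}{31}$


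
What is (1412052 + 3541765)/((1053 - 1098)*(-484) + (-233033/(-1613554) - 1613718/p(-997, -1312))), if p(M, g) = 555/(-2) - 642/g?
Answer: 9493631511668414/52904165249663 ≈ 179.45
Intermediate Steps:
p(M, g) = -555/2 - 642/g (p(M, g) = 555*(-½) - 642/g = -555/2 - 642/g)
(1412052 + 3541765)/((1053 - 1098)*(-484) + (-233033/(-1613554) - 1613718/p(-997, -1312))) = (1412052 + 3541765)/((1053 - 1098)*(-484) + (-233033/(-1613554) - 1613718/(-555/2 - 642/(-1312)))) = 4953817/(-45*(-484) + (-233033*(-1/1613554) - 1613718/(-555/2 - 642*(-1/1312)))) = 4953817/(21780 + (233033/1613554 - 1613718/(-555/2 + 321/656))) = 4953817/(21780 + (233033/1613554 - 1613718/(-181719/656))) = 4953817/(21780 + (233033/1613554 - 1613718*(-656/181719))) = 4953817/(21780 + (233033/1613554 + 117622112/20191)) = 4953817/(21780 + 189794334475351/32579268814) = 4953817/(899370809244271/32579268814) = 4953817*(32579268814/899370809244271) = 9493631511668414/52904165249663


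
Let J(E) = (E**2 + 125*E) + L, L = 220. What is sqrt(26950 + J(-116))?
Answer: sqrt(26126) ≈ 161.64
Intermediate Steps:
J(E) = 220 + E**2 + 125*E (J(E) = (E**2 + 125*E) + 220 = 220 + E**2 + 125*E)
sqrt(26950 + J(-116)) = sqrt(26950 + (220 + (-116)**2 + 125*(-116))) = sqrt(26950 + (220 + 13456 - 14500)) = sqrt(26950 - 824) = sqrt(26126)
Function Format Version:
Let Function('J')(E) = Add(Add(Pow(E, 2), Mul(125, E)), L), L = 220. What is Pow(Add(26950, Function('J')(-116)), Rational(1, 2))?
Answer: Pow(26126, Rational(1, 2)) ≈ 161.64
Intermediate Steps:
Function('J')(E) = Add(220, Pow(E, 2), Mul(125, E)) (Function('J')(E) = Add(Add(Pow(E, 2), Mul(125, E)), 220) = Add(220, Pow(E, 2), Mul(125, E)))
Pow(Add(26950, Function('J')(-116)), Rational(1, 2)) = Pow(Add(26950, Add(220, Pow(-116, 2), Mul(125, -116))), Rational(1, 2)) = Pow(Add(26950, Add(220, 13456, -14500)), Rational(1, 2)) = Pow(Add(26950, -824), Rational(1, 2)) = Pow(26126, Rational(1, 2))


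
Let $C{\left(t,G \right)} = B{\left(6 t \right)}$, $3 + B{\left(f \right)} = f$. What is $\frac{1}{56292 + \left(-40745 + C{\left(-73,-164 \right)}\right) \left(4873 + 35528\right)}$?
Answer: $- \frac{1}{1663899294} \approx -6.01 \cdot 10^{-10}$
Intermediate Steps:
$B{\left(f \right)} = -3 + f$
$C{\left(t,G \right)} = -3 + 6 t$
$\frac{1}{56292 + \left(-40745 + C{\left(-73,-164 \right)}\right) \left(4873 + 35528\right)} = \frac{1}{56292 + \left(-40745 + \left(-3 + 6 \left(-73\right)\right)\right) \left(4873 + 35528\right)} = \frac{1}{56292 + \left(-40745 - 441\right) 40401} = \frac{1}{56292 - 1663955586} = \frac{1}{-1663899294} = - \frac{1}{1663899294}$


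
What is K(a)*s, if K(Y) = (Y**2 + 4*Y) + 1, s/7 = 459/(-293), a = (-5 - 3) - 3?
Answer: -250614/293 ≈ -855.34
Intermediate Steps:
a = -11 (a = -8 - 3 = -11)
s = -3213/293 (s = 7*(459/(-293)) = 7*(459*(-1/293)) = 7*(-459/293) = -3213/293 ≈ -10.966)
K(Y) = 1 + Y**2 + 4*Y
K(a)*s = (1 + (-11)**2 + 4*(-11))*(-3213/293) = (1 + 121 - 44)*(-3213/293) = 78*(-3213/293) = -250614/293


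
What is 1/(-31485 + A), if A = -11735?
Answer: -1/43220 ≈ -2.3137e-5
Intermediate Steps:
1/(-31485 + A) = 1/(-31485 - 11735) = 1/(-43220) = -1/43220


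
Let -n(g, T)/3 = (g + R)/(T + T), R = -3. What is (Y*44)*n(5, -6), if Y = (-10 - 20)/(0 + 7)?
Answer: -660/7 ≈ -94.286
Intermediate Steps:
Y = -30/7 ≈ -4.2857
n(g, T) = -3*(-3 + g)/(2*T) (n(g, T) = -3*(g - 3)/(T + T) = -3*(-3 + g)/(2*T))
(Y*44)*n(5, -6) = (-30/7*44)*((3/2)*(3 - 1*5)/(-6)) = -1980*(-1)*(3 - 5)/(7*6) = -1980*(-1)*(-2)/(7*6) = -1320/7*½ = -660/7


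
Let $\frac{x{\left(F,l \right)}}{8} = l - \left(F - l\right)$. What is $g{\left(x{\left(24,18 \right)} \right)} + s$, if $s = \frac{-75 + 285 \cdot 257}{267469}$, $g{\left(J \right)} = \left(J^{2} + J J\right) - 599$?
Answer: $\frac{4769847847}{267469} \approx 17833.0$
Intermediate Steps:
$x{\left(F,l \right)} = - 8 F + 16 l$ ($x{\left(F,l \right)} = 8 \left(l - \left(F - l\right)\right) = 8 \left(- F + 2 l\right) = - 8 F + 16 l$)
$g{\left(J \right)} = -599 + 2 J^{2}$ ($g{\left(J \right)} = \left(J^{2} + J^{2}\right) - 599 = 2 J^{2} - 599 = -599 + 2 J^{2}$)
$s = \frac{73170}{267469}$ ($s = \left(-75 + 73245\right) \frac{1}{267469} = 73170 \cdot \frac{1}{267469} = \frac{73170}{267469} \approx 0.27356$)
$g{\left(x{\left(24,18 \right)} \right)} + s = \left(-599 + 2 \left(\left(-8\right) 24 + 16 \cdot 18\right)^{2}\right) + \frac{73170}{267469} = \left(-599 + 2 \left(-192 + 288\right)^{2}\right) + \frac{73170}{267469} = \left(-599 + 2 \cdot 96^{2}\right) + \frac{73170}{267469} = \left(-599 + 2 \cdot 9216\right) + \frac{73170}{267469} = \left(-599 + 18432\right) + \frac{73170}{267469} = 17833 + \frac{73170}{267469} = \frac{4769847847}{267469}$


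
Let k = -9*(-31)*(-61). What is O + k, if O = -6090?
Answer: -23109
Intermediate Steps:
k = -17019 (k = 279*(-61) = -17019)
O + k = -6090 - 17019 = -23109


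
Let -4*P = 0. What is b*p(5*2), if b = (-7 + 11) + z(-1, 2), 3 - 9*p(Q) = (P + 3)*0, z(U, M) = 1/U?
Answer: 1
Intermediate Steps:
P = 0 (P = -¼*0 = 0)
p(Q) = ⅓ (p(Q) = ⅓ - (0 + 3)*0/9 = ⅓ - 0/3 = ⅓ - ⅑*0 = ⅓ + 0 = ⅓)
b = 3 (b = (-7 + 11) + 1/(-1) = 4 - 1 = 3)
b*p(5*2) = 3*(⅓) = 1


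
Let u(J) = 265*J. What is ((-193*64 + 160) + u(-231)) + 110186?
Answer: 36779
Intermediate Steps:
((-193*64 + 160) + u(-231)) + 110186 = ((-193*64 + 160) + 265*(-231)) + 110186 = ((-12352 + 160) - 61215) + 110186 = (-12192 - 61215) + 110186 = -73407 + 110186 = 36779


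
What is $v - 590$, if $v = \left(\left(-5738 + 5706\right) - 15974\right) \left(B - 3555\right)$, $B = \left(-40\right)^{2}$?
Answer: $31291140$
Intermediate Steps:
$B = 1600$
$v = 31291730$ ($v = \left(\left(-5738 + 5706\right) - 15974\right) \left(1600 - 3555\right) = \left(-32 - 15974\right) \left(-1955\right) = \left(-16006\right) \left(-1955\right) = 31291730$)
$v - 590 = 31291730 - 590 = 31291140$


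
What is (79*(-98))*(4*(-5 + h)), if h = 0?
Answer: 154840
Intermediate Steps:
(79*(-98))*(4*(-5 + h)) = (79*(-98))*(4*(-5 + 0)) = -30968*(-5) = -7742*(-20) = 154840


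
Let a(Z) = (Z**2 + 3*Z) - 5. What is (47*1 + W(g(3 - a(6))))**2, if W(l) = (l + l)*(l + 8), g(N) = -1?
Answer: 1089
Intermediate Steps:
a(Z) = -5 + Z**2 + 3*Z
W(l) = 2*l*(8 + l) (W(l) = (2*l)*(8 + l) = 2*l*(8 + l))
(47*1 + W(g(3 - a(6))))**2 = (47*1 + 2*(-1)*(8 - 1))**2 = (47 + 2*(-1)*7)**2 = (47 - 14)**2 = 33**2 = 1089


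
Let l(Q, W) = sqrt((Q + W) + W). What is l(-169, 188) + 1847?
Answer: 1847 + 3*sqrt(23) ≈ 1861.4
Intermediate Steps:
l(Q, W) = sqrt(Q + 2*W)
l(-169, 188) + 1847 = sqrt(-169 + 2*188) + 1847 = sqrt(-169 + 376) + 1847 = sqrt(207) + 1847 = 3*sqrt(23) + 1847 = 1847 + 3*sqrt(23)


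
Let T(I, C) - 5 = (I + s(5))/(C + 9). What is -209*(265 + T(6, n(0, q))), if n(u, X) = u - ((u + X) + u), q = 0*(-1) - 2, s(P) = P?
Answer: -56639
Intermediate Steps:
q = -2 (q = 0 - 2 = -2)
n(u, X) = -X - u (n(u, X) = u - ((X + u) + u) = u - (X + 2*u) = u + (-X - 2*u) = -X - u)
T(I, C) = 5 + (5 + I)/(9 + C) (T(I, C) = 5 + (I + 5)/(C + 9) = 5 + (5 + I)/(9 + C))
-209*(265 + T(6, n(0, q))) = -209*(265 + (50 + 6 + 5*(-1*(-2) - 1*0))/(9 + (-1*(-2) - 1*0))) = -209*(265 + (50 + 6 + 5*(2 + 0))/(9 + (2 + 0))) = -209*(265 + (50 + 6 + 5*2)/(9 + 2)) = -209*(265 + (50 + 6 + 10)/11) = -209*(265 + (1/11)*66) = -209*(265 + 6) = -209*271 = -56639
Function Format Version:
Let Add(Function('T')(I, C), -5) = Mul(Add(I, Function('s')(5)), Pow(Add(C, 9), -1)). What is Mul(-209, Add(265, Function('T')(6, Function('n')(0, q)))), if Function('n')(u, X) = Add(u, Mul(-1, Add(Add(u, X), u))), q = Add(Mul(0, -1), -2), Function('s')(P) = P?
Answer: -56639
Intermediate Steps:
q = -2 (q = Add(0, -2) = -2)
Function('n')(u, X) = Add(Mul(-1, X), Mul(-1, u)) (Function('n')(u, X) = Add(u, Mul(-1, Add(Add(X, u), u))) = Add(u, Mul(-1, Add(X, Mul(2, u)))) = Add(u, Add(Mul(-1, X), Mul(-2, u))) = Add(Mul(-1, X), Mul(-1, u)))
Function('T')(I, C) = Add(5, Mul(Pow(Add(9, C), -1), Add(5, I))) (Function('T')(I, C) = Add(5, Mul(Add(I, 5), Pow(Add(C, 9), -1))) = Add(5, Mul(Add(5, I), Pow(Add(9, C), -1))) = Add(5, Mul(Pow(Add(9, C), -1), Add(5, I))))
Mul(-209, Add(265, Function('T')(6, Function('n')(0, q)))) = Mul(-209, Add(265, Mul(Pow(Add(9, Add(Mul(-1, -2), Mul(-1, 0))), -1), Add(50, 6, Mul(5, Add(Mul(-1, -2), Mul(-1, 0))))))) = Mul(-209, Add(265, Mul(Pow(Add(9, Add(2, 0)), -1), Add(50, 6, Mul(5, Add(2, 0)))))) = Mul(-209, Add(265, Mul(Pow(Add(9, 2), -1), Add(50, 6, Mul(5, 2))))) = Mul(-209, Add(265, Mul(Pow(11, -1), Add(50, 6, 10)))) = Mul(-209, Add(265, Mul(Rational(1, 11), 66))) = Mul(-209, Add(265, 6)) = Mul(-209, 271) = -56639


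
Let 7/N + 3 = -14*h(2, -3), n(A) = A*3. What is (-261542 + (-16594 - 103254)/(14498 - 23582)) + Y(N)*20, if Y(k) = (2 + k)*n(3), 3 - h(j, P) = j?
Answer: -10085805580/38607 ≈ -2.6124e+5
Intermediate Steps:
h(j, P) = 3 - j
n(A) = 3*A
N = -7/17 (N = 7/(-3 - 14*(3 - 1*2)) = 7/(-3 - 14*(3 - 2)) = 7/(-3 - 14*1) = 7/(-3 - 14) = 7/(-17) = 7*(-1/17) = -7/17 ≈ -0.41176)
Y(k) = 18 + 9*k (Y(k) = (2 + k)*(3*3) = (2 + k)*9 = 18 + 9*k)
(-261542 + (-16594 - 103254)/(14498 - 23582)) + Y(N)*20 = (-261542 + (-16594 - 103254)/(14498 - 23582)) + (18 + 9*(-7/17))*20 = (-261542 - 119848/(-9084)) + (18 - 63/17)*20 = (-261542 - 119848*(-1/9084)) + (243/17)*20 = (-261542 + 29962/2271) + 4860/17 = -593931920/2271 + 4860/17 = -10085805580/38607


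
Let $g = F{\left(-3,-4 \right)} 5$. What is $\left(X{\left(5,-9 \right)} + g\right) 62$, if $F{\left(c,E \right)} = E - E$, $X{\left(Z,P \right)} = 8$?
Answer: $496$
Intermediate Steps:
$F{\left(c,E \right)} = 0$
$g = 0$ ($g = 0 \cdot 5 = 0$)
$\left(X{\left(5,-9 \right)} + g\right) 62 = \left(8 + 0\right) 62 = 8 \cdot 62 = 496$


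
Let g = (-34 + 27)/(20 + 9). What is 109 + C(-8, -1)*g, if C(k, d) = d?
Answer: 3168/29 ≈ 109.24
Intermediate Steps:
g = -7/29 ≈ -0.24138
109 + C(-8, -1)*g = 109 - 1*(-7/29) = 109 + 7/29 = 3168/29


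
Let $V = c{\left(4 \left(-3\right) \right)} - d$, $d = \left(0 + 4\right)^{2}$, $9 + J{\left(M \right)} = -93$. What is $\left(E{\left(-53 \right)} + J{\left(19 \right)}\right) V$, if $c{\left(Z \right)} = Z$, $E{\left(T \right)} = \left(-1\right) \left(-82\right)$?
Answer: $560$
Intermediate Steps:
$E{\left(T \right)} = 82$
$J{\left(M \right)} = -102$ ($J{\left(M \right)} = -9 - 93 = -102$)
$d = 16$ ($d = 4^{2} = 16$)
$V = -28$ ($V = 4 \left(-3\right) - 16 = -12 - 16 = -28$)
$\left(E{\left(-53 \right)} + J{\left(19 \right)}\right) V = \left(82 - 102\right) \left(-28\right) = \left(-20\right) \left(-28\right) = 560$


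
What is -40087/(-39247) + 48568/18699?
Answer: 2655735109/733879653 ≈ 3.6188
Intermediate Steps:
-40087/(-39247) + 48568/18699 = -40087*(-1/39247) + 48568*(1/18699) = 40087/39247 + 48568/18699 = 2655735109/733879653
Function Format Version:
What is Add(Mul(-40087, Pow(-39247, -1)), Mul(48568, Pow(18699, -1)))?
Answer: Rational(2655735109, 733879653) ≈ 3.6188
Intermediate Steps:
Add(Mul(-40087, Pow(-39247, -1)), Mul(48568, Pow(18699, -1))) = Add(Mul(-40087, Rational(-1, 39247)), Mul(48568, Rational(1, 18699))) = Add(Rational(40087, 39247), Rational(48568, 18699)) = Rational(2655735109, 733879653)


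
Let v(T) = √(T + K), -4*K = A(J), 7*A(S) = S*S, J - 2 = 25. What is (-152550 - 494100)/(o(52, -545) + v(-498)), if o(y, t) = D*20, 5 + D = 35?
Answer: -3621240000/3364891 + 431100*I*√102711/3364891 ≈ -1076.2 + 41.06*I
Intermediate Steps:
D = 30 (D = -5 + 35 = 30)
J = 27 (J = 2 + 25 = 27)
A(S) = S²/7 (A(S) = (S*S)/7 = S²/7)
K = -729/28 (K = -27²/28 = -729/28 ≈ -26.036)
o(y, t) = 600 (o(y, t) = 30*20 = 600)
v(T) = √(-729/28 + T) (v(T) = √(T - 729/28) = √(-729/28 + T))
(-152550 - 494100)/(o(52, -545) + v(-498)) = (-152550 - 494100)/(600 + √(-5103 + 196*(-498))/14) = -646650/(600 + √(-5103 - 97608)/14) = -646650/(600 + √(-102711)/14) = -646650/(600 + (I*√102711)/14) = -646650/(600 + I*√102711/14)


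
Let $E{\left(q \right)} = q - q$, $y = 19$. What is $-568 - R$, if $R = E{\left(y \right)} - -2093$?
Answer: $-2661$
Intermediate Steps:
$E{\left(q \right)} = 0$
$R = 2093$ ($R = 0 - -2093 = 0 + 2093 = 2093$)
$-568 - R = -568 - 2093 = -2661$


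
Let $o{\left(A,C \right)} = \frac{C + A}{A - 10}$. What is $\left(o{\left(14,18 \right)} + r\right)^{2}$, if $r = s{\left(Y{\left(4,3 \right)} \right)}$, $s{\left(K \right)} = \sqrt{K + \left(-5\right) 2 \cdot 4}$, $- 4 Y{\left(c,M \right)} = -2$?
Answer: $\frac{\left(16 + i \sqrt{158}\right)^{2}}{4} \approx 24.5 + 100.56 i$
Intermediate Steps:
$Y{\left(c,M \right)} = \frac{1}{2}$ ($Y{\left(c,M \right)} = \left(- \frac{1}{4}\right) \left(-2\right) = \frac{1}{2}$)
$s{\left(K \right)} = \sqrt{-40 + K}$ ($s{\left(K \right)} = \sqrt{K - 40} = \sqrt{-40 + K}$)
$r = \frac{i \sqrt{158}}{2}$ ($r = \sqrt{-40 + \frac{1}{2}} = \sqrt{- \frac{79}{2}} = \frac{i \sqrt{158}}{2} \approx 6.2849 i$)
$o{\left(A,C \right)} = \frac{A + C}{-10 + A}$
$\left(o{\left(14,18 \right)} + r\right)^{2} = \left(\frac{14 + 18}{-10 + 14} + \frac{i \sqrt{158}}{2}\right)^{2} = \left(\frac{1}{4} \cdot 32 + \frac{i \sqrt{158}}{2}\right)^{2} = \left(8 + \frac{i \sqrt{158}}{2}\right)^{2}$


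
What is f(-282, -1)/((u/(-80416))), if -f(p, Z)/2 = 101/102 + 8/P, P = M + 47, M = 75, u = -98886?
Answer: -264126352/153817173 ≈ -1.7171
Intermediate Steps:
P = 122 (P = 75 + 47 = 122)
f(p, Z) = -6569/3111 (f(p, Z) = -2*(101/102 + 8/122) = -2*(101*(1/102) + 8*(1/122)) = -2*(101/102 + 4/61) = -2*6569/6222 = -6569/3111)
f(-282, -1)/((u/(-80416))) = -6569/(3111*((-98886/(-80416)))) = -6569/(3111*((-98886*(-1/80416)))) = -6569/(3111*49443/40208) = -6569/3111*40208/49443 = -264126352/153817173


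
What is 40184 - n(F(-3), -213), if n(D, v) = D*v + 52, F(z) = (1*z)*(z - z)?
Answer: 40132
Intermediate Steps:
F(z) = 0 (F(z) = z*0 = 0)
n(D, v) = 52 + D*v
40184 - n(F(-3), -213) = 40184 - (52 + 0*(-213)) = 40184 - (52 + 0) = 40184 - 1*52 = 40184 - 52 = 40132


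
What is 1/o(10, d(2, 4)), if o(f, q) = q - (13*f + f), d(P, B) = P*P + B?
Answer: -1/132 ≈ -0.0075758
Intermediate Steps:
d(P, B) = B + P² (d(P, B) = P² + B = B + P²)
o(f, q) = q - 14*f
1/o(10, d(2, 4)) = 1/((4 + 2²) - 14*10) = 1/((4 + 4) - 140) = 1/(8 - 140) = 1/(-132) = -1/132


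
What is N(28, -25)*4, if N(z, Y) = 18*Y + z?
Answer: -1688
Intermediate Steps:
N(z, Y) = z + 18*Y
N(28, -25)*4 = (28 + 18*(-25))*4 = (28 - 450)*4 = -422*4 = -1688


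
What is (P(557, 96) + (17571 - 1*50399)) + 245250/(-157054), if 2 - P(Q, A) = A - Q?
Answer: -2541648980/78527 ≈ -32367.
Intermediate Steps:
P(Q, A) = 2 + Q - A (P(Q, A) = 2 - (A - Q) = 2 + (Q - A) = 2 + Q - A)
(P(557, 96) + (17571 - 1*50399)) + 245250/(-157054) = ((2 + 557 - 1*96) + (17571 - 1*50399)) + 245250/(-157054) = ((2 + 557 - 96) + (17571 - 50399)) + 245250*(-1/157054) = (463 - 32828) - 122625/78527 = -32365 - 122625/78527 = -2541648980/78527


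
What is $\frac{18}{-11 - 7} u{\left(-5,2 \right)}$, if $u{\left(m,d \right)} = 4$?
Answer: $-4$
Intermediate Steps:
$\frac{18}{-11 - 7} u{\left(-5,2 \right)} = \frac{18}{-11 - 7} \cdot 4 = \frac{18}{-18} \cdot 4 = 18 \left(- \frac{1}{18}\right) 4 = \left(-1\right) 4 = -4$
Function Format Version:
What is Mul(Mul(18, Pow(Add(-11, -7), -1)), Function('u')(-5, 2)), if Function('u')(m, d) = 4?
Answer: -4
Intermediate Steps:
Mul(Mul(18, Pow(Add(-11, -7), -1)), Function('u')(-5, 2)) = Mul(Mul(18, Pow(Add(-11, -7), -1)), 4) = Mul(Mul(18, Pow(-18, -1)), 4) = Mul(Mul(18, Rational(-1, 18)), 4) = Mul(-1, 4) = -4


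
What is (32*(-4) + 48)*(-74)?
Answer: 5920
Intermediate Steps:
(32*(-4) + 48)*(-74) = (-128 + 48)*(-74) = -80*(-74) = 5920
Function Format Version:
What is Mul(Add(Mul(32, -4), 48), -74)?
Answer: 5920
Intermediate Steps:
Mul(Add(Mul(32, -4), 48), -74) = Mul(Add(-128, 48), -74) = Mul(-80, -74) = 5920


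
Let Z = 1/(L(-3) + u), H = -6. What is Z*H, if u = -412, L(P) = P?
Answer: 6/415 ≈ 0.014458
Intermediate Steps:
Z = -1/415 (Z = 1/(-3 - 412) = 1/(-415) = -1/415 ≈ -0.0024096)
Z*H = -1/415*(-6) = 6/415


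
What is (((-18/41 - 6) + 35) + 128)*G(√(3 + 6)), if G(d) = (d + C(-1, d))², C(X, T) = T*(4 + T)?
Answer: 3697344/41 ≈ 90179.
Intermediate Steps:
G(d) = (d + d*(4 + d))²
(((-18/41 - 6) + 35) + 128)*G(√(3 + 6)) = (((-18/41 - 6) + 35) + 128)*((√(3 + 6))²*(5 + √(3 + 6))²) = (((-18*1/41 - 6) + 35) + 128)*((√9)²*(5 + √9)²) = (((-18/41 - 6) + 35) + 128)*(3²*(5 + 3)²) = ((-264/41 + 35) + 128)*(9*8²) = (1171/41 + 128)*(9*64) = (6419/41)*576 = 3697344/41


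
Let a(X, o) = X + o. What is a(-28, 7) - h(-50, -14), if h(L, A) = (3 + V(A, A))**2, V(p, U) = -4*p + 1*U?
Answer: -2046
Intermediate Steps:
V(p, U) = U - 4*p (V(p, U) = -4*p + U = U - 4*p)
h(L, A) = (3 - 3*A)**2 (h(L, A) = (3 + (A - 4*A))**2 = (3 - 3*A)**2)
a(-28, 7) - h(-50, -14) = (-28 + 7) - 9*(1 - 1*(-14))**2 = -21 - 9*(1 + 14)**2 = -21 - 9*15**2 = -21 - 9*225 = -21 - 1*2025 = -21 - 2025 = -2046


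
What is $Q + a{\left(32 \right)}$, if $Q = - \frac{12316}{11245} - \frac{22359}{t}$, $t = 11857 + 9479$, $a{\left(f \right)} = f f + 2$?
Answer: $\frac{81882375063}{79974440} \approx 1023.9$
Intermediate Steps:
$a{\left(f \right)} = 2 + f^{2}$ ($a{\left(f \right)} = f^{2} + 2 = 2 + f^{2}$)
$t = 21336$
$Q = - \frac{171400377}{79974440}$ ($Q = - \frac{12316}{11245} - \frac{22359}{21336} = \left(-12316\right) \frac{1}{11245} - \frac{7453}{7112} = - \frac{12316}{11245} - \frac{7453}{7112} = - \frac{171400377}{79974440} \approx -2.1432$)
$Q + a{\left(32 \right)} = - \frac{171400377}{79974440} + \left(2 + 32^{2}\right) = - \frac{171400377}{79974440} + \left(2 + 1024\right) = - \frac{171400377}{79974440} + 1026 = \frac{81882375063}{79974440}$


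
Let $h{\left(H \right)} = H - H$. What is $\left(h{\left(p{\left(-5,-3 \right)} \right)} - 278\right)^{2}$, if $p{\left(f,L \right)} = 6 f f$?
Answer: $77284$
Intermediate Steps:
$p{\left(f,L \right)} = 6 f^{2}$
$h{\left(H \right)} = 0$
$\left(h{\left(p{\left(-5,-3 \right)} \right)} - 278\right)^{2} = \left(0 - 278\right)^{2} = \left(-278\right)^{2} = 77284$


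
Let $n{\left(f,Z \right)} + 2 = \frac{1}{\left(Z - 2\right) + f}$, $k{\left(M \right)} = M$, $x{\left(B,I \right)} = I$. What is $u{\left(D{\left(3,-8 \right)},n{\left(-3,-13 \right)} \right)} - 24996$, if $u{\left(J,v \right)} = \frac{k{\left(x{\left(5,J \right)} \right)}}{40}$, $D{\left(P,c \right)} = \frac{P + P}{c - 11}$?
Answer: $- \frac{9498483}{380} \approx -24996.0$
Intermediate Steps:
$D{\left(P,c \right)} = \frac{2 P}{-11 + c}$
$n{\left(f,Z \right)} = -2 + \frac{1}{-2 + Z + f}$ ($n{\left(f,Z \right)} = -2 + \frac{1}{\left(Z - 2\right) + f} = -2 + \frac{1}{\left(-2 + Z\right) + f} = -2 + \frac{1}{-2 + Z + f}$)
$u{\left(J,v \right)} = \frac{J}{40}$
$u{\left(D{\left(3,-8 \right)},n{\left(-3,-13 \right)} \right)} - 24996 = \frac{2 \cdot 3 \frac{1}{-11 - 8}}{40} - 24996 = \frac{2 \cdot 3 \frac{1}{-19}}{40} - 24996 = \frac{2 \cdot 3 \left(- \frac{1}{19}\right)}{40} - 24996 = \frac{1}{40} \left(- \frac{6}{19}\right) - 24996 = - \frac{3}{380} - 24996 = - \frac{9498483}{380}$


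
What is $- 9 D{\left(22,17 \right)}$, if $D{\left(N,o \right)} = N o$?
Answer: $-3366$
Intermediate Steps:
$- 9 D{\left(22,17 \right)} = - 9 \cdot 22 \cdot 17 = \left(-9\right) 374 = -3366$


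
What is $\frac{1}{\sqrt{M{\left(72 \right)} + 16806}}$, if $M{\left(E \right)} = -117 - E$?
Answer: $\frac{\sqrt{16617}}{16617} \approx 0.0077575$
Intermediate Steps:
$\frac{1}{\sqrt{M{\left(72 \right)} + 16806}} = \frac{1}{\sqrt{\left(-117 - 72\right) + 16806}} = \frac{1}{\sqrt{-189 + 16806}} = \frac{1}{\sqrt{16617}} = \frac{\sqrt{16617}}{16617}$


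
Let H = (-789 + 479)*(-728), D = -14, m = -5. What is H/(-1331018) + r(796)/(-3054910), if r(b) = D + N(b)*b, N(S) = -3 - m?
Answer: -13298700677/78195003815 ≈ -0.17007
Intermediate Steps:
N(S) = 2 (N(S) = -3 - 1*(-5) = -3 + 5 = 2)
H = 225680 (H = -310*(-728) = 225680)
r(b) = -14 + 2*b
H/(-1331018) + r(796)/(-3054910) = 225680/(-1331018) + (-14 + 2*796)/(-3054910) = 225680*(-1/1331018) + (-14 + 1592)*(-1/3054910) = -8680/51193 + 1578*(-1/3054910) = -8680/51193 - 789/1527455 = -13298700677/78195003815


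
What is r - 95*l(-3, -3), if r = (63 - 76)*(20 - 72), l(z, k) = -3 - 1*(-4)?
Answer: 581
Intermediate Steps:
l(z, k) = 1 (l(z, k) = -3 + 4 = 1)
r = 676 (r = -13*(-52) = 676)
r - 95*l(-3, -3) = 676 - 95*1 = 676 - 95 = 581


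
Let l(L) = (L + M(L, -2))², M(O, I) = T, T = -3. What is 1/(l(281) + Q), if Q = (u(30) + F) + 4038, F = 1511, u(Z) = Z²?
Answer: 1/83733 ≈ 1.1943e-5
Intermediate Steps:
M(O, I) = -3
Q = 6449 (Q = (30² + 1511) + 4038 = (900 + 1511) + 4038 = 2411 + 4038 = 6449)
l(L) = (-3 + L)² (l(L) = (L - 3)² = (-3 + L)²)
1/(l(281) + Q) = 1/((-3 + 281)² + 6449) = 1/(278² + 6449) = 1/(77284 + 6449) = 1/83733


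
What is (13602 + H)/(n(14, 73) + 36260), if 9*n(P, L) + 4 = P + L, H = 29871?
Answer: 391257/326423 ≈ 1.1986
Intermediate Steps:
n(P, L) = -4/9 + L/9 + P/9 (n(P, L) = -4/9 + (P + L)/9 = -4/9 + (L + P)/9 = -4/9 + (L/9 + P/9) = -4/9 + L/9 + P/9)
(13602 + H)/(n(14, 73) + 36260) = (13602 + 29871)/((-4/9 + (⅑)*73 + (⅑)*14) + 36260) = 43473/((-4/9 + 73/9 + 14/9) + 36260) = 43473/(83/9 + 36260) = 43473/(326423/9) = 43473*(9/326423) = 391257/326423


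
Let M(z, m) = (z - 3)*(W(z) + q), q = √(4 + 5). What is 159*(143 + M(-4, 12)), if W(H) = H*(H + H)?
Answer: -16218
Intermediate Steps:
q = 3 (q = √9 = 3)
W(H) = 2*H² (W(H) = H*(2*H) = 2*H²)
M(z, m) = (-3 + z)*(3 + 2*z²) (M(z, m) = (z - 3)*(2*z² + 3) = (-3 + z)*(3 + 2*z²))
159*(143 + M(-4, 12)) = 159*(143 + (-9 - 6*(-4)² + 2*(-4)³ + 3*(-4))) = 159*(143 + (-9 - 6*16 + 2*(-64) - 12)) = 159*(143 + (-9 - 96 - 128 - 12)) = 159*(143 - 245) = 159*(-102) = -16218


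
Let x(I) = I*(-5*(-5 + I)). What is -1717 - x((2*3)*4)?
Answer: 563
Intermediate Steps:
x(I) = I*(25 - 5*I)
-1717 - x((2*3)*4) = -1717 - 5*(2*3)*4*(5 - 2*3*4) = -1717 - 5*6*4*(5 - 6*4) = -1717 - 5*24*(5 - 1*24) = -1717 - 5*24*(5 - 24) = -1717 - 5*24*(-19) = -1717 - 1*(-2280) = -1717 + 2280 = 563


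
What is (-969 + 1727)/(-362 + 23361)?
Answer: 758/22999 ≈ 0.032958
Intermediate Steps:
(-969 + 1727)/(-362 + 23361) = 758/22999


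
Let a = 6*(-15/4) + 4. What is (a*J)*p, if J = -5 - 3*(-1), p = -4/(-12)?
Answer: 37/3 ≈ 12.333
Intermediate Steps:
a = -37/2 (a = 6*(-15/4) + 4 = -45/2 + 4 = -37/2 ≈ -18.500)
p = 1/3 (p = -4*(-1/12) = 1/3 ≈ 0.33333)
J = -2 (J = -5 + 3 = -2)
(a*J)*p = -37/2*(-2)*(1/3) = 37*(1/3) = 37/3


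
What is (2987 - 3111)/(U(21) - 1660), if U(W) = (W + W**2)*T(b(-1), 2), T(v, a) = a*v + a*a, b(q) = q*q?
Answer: -31/278 ≈ -0.11151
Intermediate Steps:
b(q) = q**2
T(v, a) = a**2 + a*v (T(v, a) = a*v + a**2 = a**2 + a*v)
U(W) = 6*W + 6*W**2 (U(W) = (W + W**2)*(2*(2 + (-1)**2)) = (W + W**2)*(2*(2 + 1)) = (W + W**2)*(2*3) = (W + W**2)*6 = 6*W + 6*W**2)
(2987 - 3111)/(U(21) - 1660) = (2987 - 3111)/(6*21*(1 + 21) - 1660) = -124/(6*21*22 - 1660) = -124/(2772 - 1660) = -124/1112 = -124*1/1112 = -31/278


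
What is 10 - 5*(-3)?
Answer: 25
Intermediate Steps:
10 - 5*(-3) = 10 + 15 = 25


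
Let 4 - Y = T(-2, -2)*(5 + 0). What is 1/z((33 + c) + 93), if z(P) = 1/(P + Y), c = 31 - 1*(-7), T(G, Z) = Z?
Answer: 178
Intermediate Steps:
c = 38 (c = 31 + 7 = 38)
Y = 14 (Y = 4 - (-2)*(5 + 0) = 4 - (-2)*5 = 4 - 1*(-10) = 4 + 10 = 14)
z(P) = 1/(14 + P) (z(P) = 1/(P + 14) = 1/(14 + P))
1/z((33 + c) + 93) = 1/(1/(14 + ((33 + 38) + 93))) = 1/(1/(14 + (71 + 93))) = 1/(1/(14 + 164)) = 1/(1/178) = 178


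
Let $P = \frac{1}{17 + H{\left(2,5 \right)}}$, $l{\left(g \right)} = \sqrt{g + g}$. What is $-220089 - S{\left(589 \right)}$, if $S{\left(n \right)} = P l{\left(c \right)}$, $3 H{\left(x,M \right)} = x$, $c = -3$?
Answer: $-220089 - \frac{3 i \sqrt{6}}{53} \approx -2.2009 \cdot 10^{5} - 0.13865 i$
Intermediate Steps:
$H{\left(x,M \right)} = \frac{x}{3}$
$l{\left(g \right)} = \sqrt{2} \sqrt{g}$ ($l{\left(g \right)} = \sqrt{2 g} = \sqrt{2} \sqrt{g}$)
$P = \frac{3}{53}$ ($P = \frac{1}{17 + \frac{1}{3} \cdot 2} = \frac{1}{17 + \frac{2}{3}} = \frac{1}{\frac{53}{3}} = \frac{3}{53} \approx 0.056604$)
$S{\left(n \right)} = \frac{3 i \sqrt{6}}{53}$ ($S{\left(n \right)} = \frac{3 \sqrt{2} \sqrt{-3}}{53} = \frac{3 \sqrt{2} i \sqrt{3}}{53} = \frac{3 i \sqrt{6}}{53}$)
$-220089 - S{\left(589 \right)} = -220089 - \frac{3 i \sqrt{6}}{53}$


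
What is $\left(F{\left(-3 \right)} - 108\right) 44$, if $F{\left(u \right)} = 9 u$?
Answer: $-5940$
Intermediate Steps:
$\left(F{\left(-3 \right)} - 108\right) 44 = \left(9 \left(-3\right) - 108\right) 44 = \left(-27 - 108\right) 44 = \left(-135\right) 44 = -5940$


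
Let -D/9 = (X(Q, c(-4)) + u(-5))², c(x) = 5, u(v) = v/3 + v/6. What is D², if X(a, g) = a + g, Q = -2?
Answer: 81/16 ≈ 5.0625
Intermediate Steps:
u(v) = v/2 (u(v) = v*(⅓) + v*(⅙) = v/3 + v/6 = v/2)
D = -9/4 (D = -9*((-2 + 5) + (½)*(-5))² = -9*(3 - 5/2)² = -9*(½)² = -9*¼ = -9/4 ≈ -2.2500)
D² = (-9/4)² = 81/16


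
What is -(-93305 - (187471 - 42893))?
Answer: 237883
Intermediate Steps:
-(-93305 - (187471 - 42893)) = -(-93305 - 1*144578) = -(-93305 - 144578) = -1*(-237883) = 237883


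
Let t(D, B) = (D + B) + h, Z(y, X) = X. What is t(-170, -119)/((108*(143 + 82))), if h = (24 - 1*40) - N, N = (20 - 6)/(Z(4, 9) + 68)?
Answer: -373/29700 ≈ -0.012559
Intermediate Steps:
N = 2/11 (N = (20 - 6)/(9 + 68) = 14/77 = 14*(1/77) = 2/11 ≈ 0.18182)
h = -178/11 (h = (24 - 1*40) - 1*2/11 = (24 - 40) - 2/11 = -16 - 2/11 = -178/11 ≈ -16.182)
t(D, B) = -178/11 + B + D (t(D, B) = (D + B) - 178/11 = (B + D) - 178/11 = -178/11 + B + D)
t(-170, -119)/((108*(143 + 82))) = (-178/11 - 119 - 170)/((108*(143 + 82))) = -3357/(11*(108*225)) = -3357/11/24300 = -3357/11*1/24300 = -373/29700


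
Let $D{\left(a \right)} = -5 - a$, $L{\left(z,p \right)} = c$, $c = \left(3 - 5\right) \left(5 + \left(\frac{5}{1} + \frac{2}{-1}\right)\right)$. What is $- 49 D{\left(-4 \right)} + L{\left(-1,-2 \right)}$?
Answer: $33$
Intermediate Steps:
$c = -16$ ($c = - 2 \left(5 + \left(5 \cdot 1 + 2 \left(-1\right)\right)\right) = - 2 \left(5 + \left(5 - 2\right)\right) = - 2 \left(5 + 3\right) = \left(-2\right) 8 = -16$)
$L{\left(z,p \right)} = -16$
$- 49 D{\left(-4 \right)} + L{\left(-1,-2 \right)} = - 49 \left(-5 - -4\right) - 16 = - 49 \left(-5 + 4\right) - 16 = \left(-49\right) \left(-1\right) - 16 = 49 - 16 = 33$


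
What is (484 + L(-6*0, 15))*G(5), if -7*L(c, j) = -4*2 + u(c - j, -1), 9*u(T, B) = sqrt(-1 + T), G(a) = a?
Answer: 16980/7 - 20*I/63 ≈ 2425.7 - 0.31746*I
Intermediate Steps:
u(T, B) = sqrt(-1 + T)/9
L(c, j) = 8/7 - sqrt(-1 + c - j)/63 (L(c, j) = -(-4*2 + sqrt(-1 + (c - j))/9)/7 = -(-8 + sqrt(-1 + c - j)/9)/7 = 8/7 - sqrt(-1 + c - j)/63)
(484 + L(-6*0, 15))*G(5) = (484 + (8/7 - sqrt(-1 - 6*0 - 1*15)/63))*5 = (484 + (8/7 - sqrt(-1 + 0 - 15)/63))*5 = (484 + (8/7 - 4*I/63))*5 = (3396/7 - 4*I/63)*5 = 16980/7 - 20*I/63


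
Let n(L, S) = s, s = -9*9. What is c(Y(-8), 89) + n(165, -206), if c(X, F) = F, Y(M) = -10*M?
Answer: 8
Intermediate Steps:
s = -81
n(L, S) = -81
c(Y(-8), 89) + n(165, -206) = 89 - 81 = 8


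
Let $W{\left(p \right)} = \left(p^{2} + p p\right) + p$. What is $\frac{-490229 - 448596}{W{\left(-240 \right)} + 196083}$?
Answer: $- \frac{938825}{311043} \approx -3.0183$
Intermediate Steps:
$W{\left(p \right)} = p + 2 p^{2}$ ($W{\left(p \right)} = \left(p^{2} + p^{2}\right) + p = 2 p^{2} + p = p + 2 p^{2}$)
$\frac{-490229 - 448596}{W{\left(-240 \right)} + 196083} = \frac{-490229 - 448596}{- 240 \left(1 + 2 \left(-240\right)\right) + 196083} = - \frac{938825}{- 240 \left(1 - 480\right) + 196083} = - \frac{938825}{\left(-240\right) \left(-479\right) + 196083} = - \frac{938825}{114960 + 196083} = - \frac{938825}{311043}$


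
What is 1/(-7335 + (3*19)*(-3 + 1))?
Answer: -1/7449 ≈ -0.00013425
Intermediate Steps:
1/(-7335 + (3*19)*(-3 + 1)) = 1/(-7335 + 57*(-2)) = 1/(-7335 - 114) = 1/(-7449) = -1/7449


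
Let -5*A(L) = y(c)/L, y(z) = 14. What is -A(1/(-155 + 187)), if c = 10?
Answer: 448/5 ≈ 89.600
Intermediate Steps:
A(L) = -14/(5*L)
-A(1/(-155 + 187)) = -(-14)/(5*(1/(-155 + 187))) = -(-14)/(5*(1/32)) = -(-14)/(5*1/32) = -(-14)*32/5 = -1*(-448/5) = 448/5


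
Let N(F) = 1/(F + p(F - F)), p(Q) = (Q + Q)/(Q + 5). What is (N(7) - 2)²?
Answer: 169/49 ≈ 3.4490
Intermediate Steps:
p(Q) = 2*Q/(5 + Q) (p(Q) = (2*Q)/(5 + Q) = 2*Q/(5 + Q))
N(F) = 1/F (N(F) = 1/(F + 2*(F - F)/(5 + (F - F))) = 1/(F + 2*0/(5 + 0)) = 1/(F + 2*0/5) = 1/(F + 2*0*(⅕)) = 1/(F + 0) = 1/F)
(N(7) - 2)² = (1/7 - 2)² = (⅐ - 2)² = (-13/7)² = 169/49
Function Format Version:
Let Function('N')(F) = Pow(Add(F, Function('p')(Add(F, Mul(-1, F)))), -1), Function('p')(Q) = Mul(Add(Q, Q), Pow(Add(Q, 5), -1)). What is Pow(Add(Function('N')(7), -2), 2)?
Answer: Rational(169, 49) ≈ 3.4490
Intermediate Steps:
Function('p')(Q) = Mul(2, Q, Pow(Add(5, Q), -1)) (Function('p')(Q) = Mul(Mul(2, Q), Pow(Add(5, Q), -1)) = Mul(2, Q, Pow(Add(5, Q), -1)))
Function('N')(F) = Pow(F, -1) (Function('N')(F) = Pow(Add(F, Mul(2, Add(F, Mul(-1, F)), Pow(Add(5, Add(F, Mul(-1, F))), -1))), -1) = Pow(Add(F, Mul(2, 0, Pow(Add(5, 0), -1))), -1) = Pow(Add(F, Mul(2, 0, Pow(5, -1))), -1) = Pow(Add(F, Mul(2, 0, Rational(1, 5))), -1) = Pow(Add(F, 0), -1) = Pow(F, -1))
Pow(Add(Function('N')(7), -2), 2) = Pow(Add(Pow(7, -1), -2), 2) = Pow(Add(Rational(1, 7), -2), 2) = Pow(Rational(-13, 7), 2) = Rational(169, 49)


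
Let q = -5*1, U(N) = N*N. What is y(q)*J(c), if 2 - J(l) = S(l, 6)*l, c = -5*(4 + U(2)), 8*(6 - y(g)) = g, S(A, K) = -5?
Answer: -5247/4 ≈ -1311.8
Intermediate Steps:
U(N) = N**2
q = -5
y(g) = 6 - g/8
c = -40 (c = -5*(4 + 2**2) = -5*(4 + 4) = -5*8 = -40)
J(l) = 2 + 5*l (J(l) = 2 - (-5)*l = 2 + 5*l)
y(q)*J(c) = (6 - 1/8*(-5))*(2 + 5*(-40)) = (6 + 5/8)*(2 - 200) = (53/8)*(-198) = -5247/4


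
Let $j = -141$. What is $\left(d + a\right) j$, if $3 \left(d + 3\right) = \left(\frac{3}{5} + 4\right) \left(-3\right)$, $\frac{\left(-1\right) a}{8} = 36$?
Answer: $\frac{208398}{5} \approx 41680.0$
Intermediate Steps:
$a = -288$ ($a = \left(-8\right) 36 = -288$)
$d = - \frac{38}{5}$ ($d = -3 + \frac{\left(\frac{3}{5} + 4\right) \left(-3\right)}{3} = -3 + \frac{\frac{23}{5} \left(-3\right)}{3} = -3 + \frac{1}{3} \left(- \frac{69}{5}\right) = -3 - \frac{23}{5} = - \frac{38}{5} \approx -7.6$)
$\left(d + a\right) j = \left(- \frac{38}{5} - 288\right) \left(-141\right) = \left(- \frac{1478}{5}\right) \left(-141\right) = \frac{208398}{5}$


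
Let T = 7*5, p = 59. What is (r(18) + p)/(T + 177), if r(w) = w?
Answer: 77/212 ≈ 0.36321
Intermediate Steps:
T = 35
(r(18) + p)/(T + 177) = (18 + 59)/(35 + 177) = 77/212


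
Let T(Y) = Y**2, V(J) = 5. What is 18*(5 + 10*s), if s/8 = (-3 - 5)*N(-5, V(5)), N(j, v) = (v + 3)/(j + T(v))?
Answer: -4518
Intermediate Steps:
N(j, v) = (3 + v)/(j + v**2) (N(j, v) = (v + 3)/(j + v**2) = (3 + v)/(j + v**2))
s = -128/5 (s = 8*((-3 - 5)*((3 + 5)/(-5 + 5**2))) = 8*(-8*8/(-5 + 25)) = 8*(-8*8/20) = 8*(-2*8/5) = 8*(-8*2/5) = 8*(-16/5) = -128/5 ≈ -25.600)
18*(5 + 10*s) = 18*(5 + 10*(-128/5)) = 18*(5 - 256) = 18*(-251) = -4518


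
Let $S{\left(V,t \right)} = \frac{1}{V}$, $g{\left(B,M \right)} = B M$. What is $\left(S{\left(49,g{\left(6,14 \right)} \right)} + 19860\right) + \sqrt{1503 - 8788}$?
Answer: $\frac{973141}{49} + i \sqrt{7285} \approx 19860.0 + 85.352 i$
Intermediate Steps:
$\left(S{\left(49,g{\left(6,14 \right)} \right)} + 19860\right) + \sqrt{1503 - 8788} = \left(\frac{1}{49} + 19860\right) + \sqrt{1503 - 8788} = \left(\frac{1}{49} + 19860\right) + \sqrt{-7285} = \frac{973141}{49} + i \sqrt{7285}$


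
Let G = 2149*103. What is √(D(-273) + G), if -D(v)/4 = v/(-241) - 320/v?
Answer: 5*√38324360851959/65793 ≈ 470.47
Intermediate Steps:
G = 221347
D(v) = 1280/v + 4*v/241 (D(v) = -4*(v/(-241) - 320/v) = -4*(v*(-1/241) - 320/v) = -4*(-v/241 - 320/v) = -4*(-320/v - v/241) = 1280/v + 4*v/241)
√(D(-273) + G) = √((1280/(-273) + (4/241)*(-273)) + 221347) = √((1280*(-1/273) - 1092/241) + 221347) = √((-1280/273 - 1092/241) + 221347) = √(-606596/65793 + 221347) = √(14562476575/65793) = 5*√38324360851959/65793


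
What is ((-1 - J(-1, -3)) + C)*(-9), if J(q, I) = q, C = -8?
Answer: 72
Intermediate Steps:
((-1 - J(-1, -3)) + C)*(-9) = ((-1 - 1*(-1)) - 8)*(-9) = ((-1 + 1) - 8)*(-9) = (0 - 8)*(-9) = -8*(-9) = 72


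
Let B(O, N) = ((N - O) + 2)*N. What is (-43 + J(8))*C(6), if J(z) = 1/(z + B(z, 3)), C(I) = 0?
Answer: 0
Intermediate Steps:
B(O, N) = N*(2 + N - O) (B(O, N) = (2 + N - O)*N = N*(2 + N - O))
J(z) = 1/(15 - 2*z) (J(z) = 1/(z + 3*(2 + 3 - z)) = 1/(z + 3*(5 - z)) = 1/(z + (15 - 3*z)) = 1/(15 - 2*z))
(-43 + J(8))*C(6) = (-43 + 1/(15 - 2*8))*0 = (-43 + 1/(15 - 16))*0 = (-43 + 1/(-1))*0 = (-43 - 1)*0 = -44*0 = 0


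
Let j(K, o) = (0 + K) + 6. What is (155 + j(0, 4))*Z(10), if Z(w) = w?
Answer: 1610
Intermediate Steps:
j(K, o) = 6 + K (j(K, o) = K + 6 = 6 + K)
(155 + j(0, 4))*Z(10) = (155 + (6 + 0))*10 = (155 + 6)*10 = 161*10 = 1610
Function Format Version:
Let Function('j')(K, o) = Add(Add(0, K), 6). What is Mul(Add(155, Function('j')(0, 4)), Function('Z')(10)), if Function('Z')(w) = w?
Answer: 1610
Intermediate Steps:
Function('j')(K, o) = Add(6, K) (Function('j')(K, o) = Add(K, 6) = Add(6, K))
Mul(Add(155, Function('j')(0, 4)), Function('Z')(10)) = Mul(Add(155, Add(6, 0)), 10) = Mul(Add(155, 6), 10) = Mul(161, 10) = 1610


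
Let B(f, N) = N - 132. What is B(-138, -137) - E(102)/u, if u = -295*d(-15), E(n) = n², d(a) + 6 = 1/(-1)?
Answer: -565889/2065 ≈ -274.04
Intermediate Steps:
d(a) = -7 (d(a) = -6 + 1/(-1) = -6 - 1 = -7)
B(f, N) = -132 + N
u = 2065 (u = -295*(-7) = 2065)
B(-138, -137) - E(102)/u = (-132 - 137) - 102²/2065 = -269 - 10404/2065 = -565889/2065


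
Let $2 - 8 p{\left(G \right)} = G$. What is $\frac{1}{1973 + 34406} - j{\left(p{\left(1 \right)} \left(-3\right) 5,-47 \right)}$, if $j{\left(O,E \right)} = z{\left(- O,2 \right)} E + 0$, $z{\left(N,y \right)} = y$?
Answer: $\frac{3419627}{36379} \approx 94.0$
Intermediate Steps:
$p{\left(G \right)} = \frac{1}{4} - \frac{G}{8}$
$j{\left(O,E \right)} = 2 E$ ($j{\left(O,E \right)} = 2 E + 0 = 2 E$)
$\frac{1}{1973 + 34406} - j{\left(p{\left(1 \right)} \left(-3\right) 5,-47 \right)} = \frac{1}{1973 + 34406} - 2 \left(-47\right) = \frac{1}{36379} - -94 = \frac{1}{36379} + 94 = \frac{3419627}{36379}$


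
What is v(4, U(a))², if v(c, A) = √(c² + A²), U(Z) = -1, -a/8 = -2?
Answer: 17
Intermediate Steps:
a = 16 (a = -8*(-2) = 16)
v(c, A) = √(A² + c²)
v(4, U(a))² = (√((-1)² + 4²))² = (√(1 + 16))² = (√17)² = 17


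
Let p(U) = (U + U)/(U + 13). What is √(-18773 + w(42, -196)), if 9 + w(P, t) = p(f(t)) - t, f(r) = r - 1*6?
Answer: 5*I*√2950374/63 ≈ 136.32*I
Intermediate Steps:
f(r) = -6 + r (f(r) = r - 6 = -6 + r)
p(U) = 2*U/(13 + U) (p(U) = (2*U)/(13 + U) = 2*U/(13 + U))
w(P, t) = -9 - t + 2*(-6 + t)/(7 + t) (w(P, t) = -9 + (2*(-6 + t)/(13 + (-6 + t)) - t) = -9 + (2*(-6 + t)/(7 + t) - t) = -9 + (-t + 2*(-6 + t)/(7 + t)) = -9 - t + 2*(-6 + t)/(7 + t))
√(-18773 + w(42, -196)) = √(-18773 + (-75 - 1*(-196)² - 14*(-196))/(7 - 196)) = √(-18773 + (-75 - 1*38416 + 2744)/(-189)) = √(-18773 - (-75 - 38416 + 2744)/189) = √(-18773 - 1/189*(-35747)) = √(-18773 + 35747/189) = √(-3512350/189) = 5*I*√2950374/63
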